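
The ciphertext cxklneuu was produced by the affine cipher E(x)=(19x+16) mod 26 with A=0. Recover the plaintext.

The inverse of 19 mod 26 is 11, since 19·11=209≡1. Apply D(y)=11·(y−16) mod 26:
c(2): 11·(2−16)=-154≡2 → c
x(23): 11·(23−16)=77≡25 → z
k(10): 11·(10−16)=-66≡12 → m
l(11): 11·(11−16)=-55≡23 → x
n(13): 11·(13−16)=-33≡19 → t
e(4): 11·(4−16)=-132≡24 → y
u(20): 11·(20−16)=44≡18 → s
u(20): 11·(20−16)=44≡18 → s

czmxtyss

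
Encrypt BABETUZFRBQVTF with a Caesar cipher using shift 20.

VUVYNOTZLVKPNZ

B(1): 1+20=21 → V
A(0): 0+20=20 → U
B(1): 1+20=21 → V
E(4): 4+20=24 → Y
T(19): 19+20=39≡13 → N
U(20): 20+20=40≡14 → O
Z(25): 25+20=45≡19 → T
F(5): 5+20=25 → Z
R(17): 17+20=37≡11 → L
B(1): 1+20=21 → V
Q(16): 16+20=36≡10 → K
V(21): 21+20=41≡15 → P
T(19): 19+20=39≡13 → N
F(5): 5+20=25 → Z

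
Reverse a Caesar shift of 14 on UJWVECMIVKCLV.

GVIHQOYUHWOXH

U(20): 20−14=6 → G
J(9): 9−14=-5≡21 → V
W(22): 22−14=8 → I
V(21): 21−14=7 → H
E(4): 4−14=-10≡16 → Q
C(2): 2−14=-12≡14 → O
M(12): 12−14=-2≡24 → Y
I(8): 8−14=-6≡20 → U
V(21): 21−14=7 → H
K(10): 10−14=-4≡22 → W
C(2): 2−14=-12≡14 → O
L(11): 11−14=-3≡23 → X
V(21): 21−14=7 → H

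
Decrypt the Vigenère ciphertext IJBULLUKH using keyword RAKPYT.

RJRFNSDKX

Repeat the key across the ciphertext: RAKPYTRAK
I(8)−R(17): -9≡17 → R
J(9)−A(0): 9 → J
B(1)−K(10): -9≡17 → R
U(20)−P(15): 5 → F
L(11)−Y(24): -13≡13 → N
L(11)−T(19): -8≡18 → S
U(20)−R(17): 3 → D
K(10)−A(0): 10 → K
H(7)−K(10): -3≡23 → X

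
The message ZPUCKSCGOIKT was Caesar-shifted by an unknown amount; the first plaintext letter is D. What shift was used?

From the crib: Z(25)−D(3)=22, so the shift is 22.

22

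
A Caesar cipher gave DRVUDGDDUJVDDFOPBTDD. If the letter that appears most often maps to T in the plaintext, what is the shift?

The most frequent ciphertext letter is D (appears 8 times).
D is position 3; T is position 19.
Shift = -16≡10.

10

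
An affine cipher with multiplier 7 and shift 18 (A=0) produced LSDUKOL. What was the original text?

ZAJEKSZ

The inverse of 7 mod 26 is 15, since 7·15=105≡1. Apply D(y)=15·(y−18) mod 26:
L(11): 15·(11−18)=-105≡25 → Z
S(18): 15·(18−18)=0 → A
D(3): 15·(3−18)=-225≡9 → J
U(20): 15·(20−18)=30≡4 → E
K(10): 15·(10−18)=-120≡10 → K
O(14): 15·(14−18)=-60≡18 → S
L(11): 15·(11−18)=-105≡25 → Z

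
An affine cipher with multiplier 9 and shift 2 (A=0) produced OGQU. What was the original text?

The inverse of 9 mod 26 is 3, since 9·3=27≡1. Apply D(y)=3·(y−2) mod 26:
O(14): 3·(14−2)=36≡10 → K
G(6): 3·(6−2)=12 → M
Q(16): 3·(16−2)=42≡16 → Q
U(20): 3·(20−2)=54≡2 → C

KMQC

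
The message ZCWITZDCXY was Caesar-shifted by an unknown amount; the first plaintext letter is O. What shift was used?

From the crib: Z(25)−O(14)=11, so the shift is 11.

11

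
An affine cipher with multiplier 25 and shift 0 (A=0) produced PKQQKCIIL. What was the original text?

LQKKQYSSP

The inverse of 25 mod 26 is 25, since 25·25=625≡1. Apply D(y)=25·(y−0) mod 26:
P(15): 25·(15−0)=375≡11 → L
K(10): 25·(10−0)=250≡16 → Q
Q(16): 25·(16−0)=400≡10 → K
Q(16): 25·(16−0)=400≡10 → K
K(10): 25·(10−0)=250≡16 → Q
C(2): 25·(2−0)=50≡24 → Y
I(8): 25·(8−0)=200≡18 → S
I(8): 25·(8−0)=200≡18 → S
L(11): 25·(11−0)=275≡15 → P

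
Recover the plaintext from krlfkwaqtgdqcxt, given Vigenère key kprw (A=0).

Repeat the key across the ciphertext: kprwkprwkprwkpr
k(10)−k(10): 0 → a
r(17)−p(15): 2 → c
l(11)−r(17): -6≡20 → u
f(5)−w(22): -17≡9 → j
k(10)−k(10): 0 → a
w(22)−p(15): 7 → h
a(0)−r(17): -17≡9 → j
q(16)−w(22): -6≡20 → u
t(19)−k(10): 9 → j
g(6)−p(15): -9≡17 → r
d(3)−r(17): -14≡12 → m
q(16)−w(22): -6≡20 → u
c(2)−k(10): -8≡18 → s
x(23)−p(15): 8 → i
t(19)−r(17): 2 → c

acujahjujrmusic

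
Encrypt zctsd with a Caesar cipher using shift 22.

vypoz

z(25): 25+22=47≡21 → v
c(2): 2+22=24 → y
t(19): 19+22=41≡15 → p
s(18): 18+22=40≡14 → o
d(3): 3+22=25 → z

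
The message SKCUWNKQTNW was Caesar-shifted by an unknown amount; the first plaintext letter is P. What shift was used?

3

From the crib: S(18)−P(15)=3, so the shift is 3.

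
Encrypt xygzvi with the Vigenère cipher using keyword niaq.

Repeat the key across the message: niaqni
x(23)+n(13): 36≡10 → k
y(24)+i(8): 32≡6 → g
g(6)+a(0): 6 → g
z(25)+q(16): 41≡15 → p
v(21)+n(13): 34≡8 → i
i(8)+i(8): 16 → q

kggpiq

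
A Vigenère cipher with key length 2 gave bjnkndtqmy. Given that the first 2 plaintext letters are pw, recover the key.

Subtract each crib letter from the matching ciphertext letter (mod 26):
b(1)−p(15)=-14≡12 → m
j(9)−w(22)=-13≡13 → n

mn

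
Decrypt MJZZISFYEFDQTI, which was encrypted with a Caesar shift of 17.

VSIIRBOHNOMZCR

M(12): 12−17=-5≡21 → V
J(9): 9−17=-8≡18 → S
Z(25): 25−17=8 → I
Z(25): 25−17=8 → I
I(8): 8−17=-9≡17 → R
S(18): 18−17=1 → B
F(5): 5−17=-12≡14 → O
Y(24): 24−17=7 → H
E(4): 4−17=-13≡13 → N
F(5): 5−17=-12≡14 → O
D(3): 3−17=-14≡12 → M
Q(16): 16−17=-1≡25 → Z
T(19): 19−17=2 → C
I(8): 8−17=-9≡17 → R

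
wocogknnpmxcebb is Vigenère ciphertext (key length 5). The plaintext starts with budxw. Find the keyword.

Subtract each crib letter from the matching ciphertext letter (mod 26):
w(22)−b(1)=21 → v
o(14)−u(20)=-6≡20 → u
c(2)−d(3)=-1≡25 → z
o(14)−x(23)=-9≡17 → r
g(6)−w(22)=-16≡10 → k

vuzrk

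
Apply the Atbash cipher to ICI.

RXR

I(8) → R(17)
C(2) → X(23)
I(8) → R(17)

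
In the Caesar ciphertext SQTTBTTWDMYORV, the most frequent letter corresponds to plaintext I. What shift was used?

11

The most frequent ciphertext letter is T (appears 4 times).
T is position 19; I is position 8.
Shift = 11.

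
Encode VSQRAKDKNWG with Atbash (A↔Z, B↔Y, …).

EHJIZPWPMDT

V(21) → E(4)
S(18) → H(7)
Q(16) → J(9)
R(17) → I(8)
A(0) → Z(25)
K(10) → P(15)
D(3) → W(22)
K(10) → P(15)
N(13) → M(12)
W(22) → D(3)
G(6) → T(19)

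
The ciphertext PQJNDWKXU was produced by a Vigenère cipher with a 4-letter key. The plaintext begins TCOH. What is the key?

WOVG

Subtract each crib letter from the matching ciphertext letter (mod 26):
P(15)−T(19)=-4≡22 → W
Q(16)−C(2)=14 → O
J(9)−O(14)=-5≡21 → V
N(13)−H(7)=6 → G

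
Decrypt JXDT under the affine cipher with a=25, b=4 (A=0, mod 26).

The inverse of 25 mod 26 is 25, since 25·25=625≡1. Apply D(y)=25·(y−4) mod 26:
J(9): 25·(9−4)=125≡21 → V
X(23): 25·(23−4)=475≡7 → H
D(3): 25·(3−4)=-25≡1 → B
T(19): 25·(19−4)=375≡11 → L

VHBL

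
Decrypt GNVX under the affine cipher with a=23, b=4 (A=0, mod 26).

IXDL

The inverse of 23 mod 26 is 17, since 23·17=391≡1. Apply D(y)=17·(y−4) mod 26:
G(6): 17·(6−4)=34≡8 → I
N(13): 17·(13−4)=153≡23 → X
V(21): 17·(21−4)=289≡3 → D
X(23): 17·(23−4)=323≡11 → L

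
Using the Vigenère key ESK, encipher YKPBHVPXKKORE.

CCZFZFTPUOGBI

Repeat the key across the message: ESKESKESKESKE
Y(24)+E(4): 28≡2 → C
K(10)+S(18): 28≡2 → C
P(15)+K(10): 25 → Z
B(1)+E(4): 5 → F
H(7)+S(18): 25 → Z
V(21)+K(10): 31≡5 → F
P(15)+E(4): 19 → T
X(23)+S(18): 41≡15 → P
K(10)+K(10): 20 → U
K(10)+E(4): 14 → O
O(14)+S(18): 32≡6 → G
R(17)+K(10): 27≡1 → B
E(4)+E(4): 8 → I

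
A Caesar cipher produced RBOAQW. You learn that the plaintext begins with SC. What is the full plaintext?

From the crib: R(17)−S(18)=-1≡25, so the shift is 25.
Subtract 25 from each ciphertext letter:
R(17): 17−25=-8≡18 → S
B(1): 1−25=-24≡2 → C
O(14): 14−25=-11≡15 → P
A(0): 0−25=-25≡1 → B
Q(16): 16−25=-9≡17 → R
W(22): 22−25=-3≡23 → X

SCPBRX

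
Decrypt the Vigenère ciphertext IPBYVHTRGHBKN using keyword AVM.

Repeat the key across the ciphertext: AVMAVMAVMAVMA
I(8)−A(0): 8 → I
P(15)−V(21): -6≡20 → U
B(1)−M(12): -11≡15 → P
Y(24)−A(0): 24 → Y
V(21)−V(21): 0 → A
H(7)−M(12): -5≡21 → V
T(19)−A(0): 19 → T
R(17)−V(21): -4≡22 → W
G(6)−M(12): -6≡20 → U
H(7)−A(0): 7 → H
B(1)−V(21): -20≡6 → G
K(10)−M(12): -2≡24 → Y
N(13)−A(0): 13 → N

IUPYAVTWUHGYN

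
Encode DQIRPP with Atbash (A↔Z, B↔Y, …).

WJRIKK

D(3) → W(22)
Q(16) → J(9)
I(8) → R(17)
R(17) → I(8)
P(15) → K(10)
P(15) → K(10)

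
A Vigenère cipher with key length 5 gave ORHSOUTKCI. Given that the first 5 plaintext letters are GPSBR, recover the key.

Subtract each crib letter from the matching ciphertext letter (mod 26):
O(14)−G(6)=8 → I
R(17)−P(15)=2 → C
H(7)−S(18)=-11≡15 → P
S(18)−B(1)=17 → R
O(14)−R(17)=-3≡23 → X

ICPRX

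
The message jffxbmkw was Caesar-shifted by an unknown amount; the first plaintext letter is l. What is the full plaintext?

From the crib: j(9)−l(11)=-2≡24, so the shift is 24.
Subtract 24 from each ciphertext letter:
j(9): 9−24=-15≡11 → l
f(5): 5−24=-19≡7 → h
f(5): 5−24=-19≡7 → h
x(23): 23−24=-1≡25 → z
b(1): 1−24=-23≡3 → d
m(12): 12−24=-12≡14 → o
k(10): 10−24=-14≡12 → m
w(22): 22−24=-2≡24 → y

lhhzdomy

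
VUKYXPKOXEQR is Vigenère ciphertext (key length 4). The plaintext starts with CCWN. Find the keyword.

Subtract each crib letter from the matching ciphertext letter (mod 26):
V(21)−C(2)=19 → T
U(20)−C(2)=18 → S
K(10)−W(22)=-12≡14 → O
Y(24)−N(13)=11 → L

TSOL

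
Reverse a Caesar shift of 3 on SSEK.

S(18): 18−3=15 → P
S(18): 18−3=15 → P
E(4): 4−3=1 → B
K(10): 10−3=7 → H

PPBH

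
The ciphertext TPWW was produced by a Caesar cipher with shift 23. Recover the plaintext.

T(19): 19−23=-4≡22 → W
P(15): 15−23=-8≡18 → S
W(22): 22−23=-1≡25 → Z
W(22): 22−23=-1≡25 → Z

WSZZ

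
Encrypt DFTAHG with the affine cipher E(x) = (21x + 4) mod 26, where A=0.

PFNEVA

D(3): 21·3+4=67≡15 → P
F(5): 21·5+4=109≡5 → F
T(19): 21·19+4=403≡13 → N
A(0): 21·0+4=4 → E
H(7): 21·7+4=151≡21 → V
G(6): 21·6+4=130≡0 → A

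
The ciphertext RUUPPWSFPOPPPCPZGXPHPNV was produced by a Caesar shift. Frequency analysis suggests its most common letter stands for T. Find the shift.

The most frequent ciphertext letter is P (appears 9 times).
P is position 15; T is position 19.
Shift = -4≡22.

22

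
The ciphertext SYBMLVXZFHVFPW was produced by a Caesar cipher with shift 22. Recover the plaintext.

WCFQPZBDJLZJTA

S(18): 18−22=-4≡22 → W
Y(24): 24−22=2 → C
B(1): 1−22=-21≡5 → F
M(12): 12−22=-10≡16 → Q
L(11): 11−22=-11≡15 → P
V(21): 21−22=-1≡25 → Z
X(23): 23−22=1 → B
Z(25): 25−22=3 → D
F(5): 5−22=-17≡9 → J
H(7): 7−22=-15≡11 → L
V(21): 21−22=-1≡25 → Z
F(5): 5−22=-17≡9 → J
P(15): 15−22=-7≡19 → T
W(22): 22−22=0 → A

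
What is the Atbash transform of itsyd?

rghbw

i(8) → r(17)
t(19) → g(6)
s(18) → h(7)
y(24) → b(1)
d(3) → w(22)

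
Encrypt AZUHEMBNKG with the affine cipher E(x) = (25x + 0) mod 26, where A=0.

ABGTWOZNQU

A(0): 25·0+0=0 → A
Z(25): 25·25+0=625≡1 → B
U(20): 25·20+0=500≡6 → G
H(7): 25·7+0=175≡19 → T
E(4): 25·4+0=100≡22 → W
M(12): 25·12+0=300≡14 → O
B(1): 25·1+0=25 → Z
N(13): 25·13+0=325≡13 → N
K(10): 25·10+0=250≡16 → Q
G(6): 25·6+0=150≡20 → U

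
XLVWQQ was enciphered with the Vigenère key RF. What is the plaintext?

Repeat the key across the ciphertext: RFRFRF
X(23)−R(17): 6 → G
L(11)−F(5): 6 → G
V(21)−R(17): 4 → E
W(22)−F(5): 17 → R
Q(16)−R(17): -1≡25 → Z
Q(16)−F(5): 11 → L

GGERZL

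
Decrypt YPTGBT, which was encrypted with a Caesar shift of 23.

Y(24): 24−23=1 → B
P(15): 15−23=-8≡18 → S
T(19): 19−23=-4≡22 → W
G(6): 6−23=-17≡9 → J
B(1): 1−23=-22≡4 → E
T(19): 19−23=-4≡22 → W

BSWJEW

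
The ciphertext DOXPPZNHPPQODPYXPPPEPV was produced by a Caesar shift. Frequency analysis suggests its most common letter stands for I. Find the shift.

7

The most frequent ciphertext letter is P (appears 9 times).
P is position 15; I is position 8.
Shift = 7.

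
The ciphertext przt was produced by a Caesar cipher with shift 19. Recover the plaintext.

wyga

p(15): 15−19=-4≡22 → w
r(17): 17−19=-2≡24 → y
z(25): 25−19=6 → g
t(19): 19−19=0 → a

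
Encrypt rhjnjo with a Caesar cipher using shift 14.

r(17): 17+14=31≡5 → f
h(7): 7+14=21 → v
j(9): 9+14=23 → x
n(13): 13+14=27≡1 → b
j(9): 9+14=23 → x
o(14): 14+14=28≡2 → c

fvxbxc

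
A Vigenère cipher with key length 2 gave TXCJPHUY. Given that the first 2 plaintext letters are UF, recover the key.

Subtract each crib letter from the matching ciphertext letter (mod 26):
T(19)−U(20)=-1≡25 → Z
X(23)−F(5)=18 → S

ZS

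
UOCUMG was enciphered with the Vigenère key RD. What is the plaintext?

DLLRVD

Repeat the key across the ciphertext: RDRDRD
U(20)−R(17): 3 → D
O(14)−D(3): 11 → L
C(2)−R(17): -15≡11 → L
U(20)−D(3): 17 → R
M(12)−R(17): -5≡21 → V
G(6)−D(3): 3 → D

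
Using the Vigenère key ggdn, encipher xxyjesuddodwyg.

ddbwkyxqjugjem

Repeat the key across the message: ggdnggdnggdngg
x(23)+g(6): 29≡3 → d
x(23)+g(6): 29≡3 → d
y(24)+d(3): 27≡1 → b
j(9)+n(13): 22 → w
e(4)+g(6): 10 → k
s(18)+g(6): 24 → y
u(20)+d(3): 23 → x
d(3)+n(13): 16 → q
d(3)+g(6): 9 → j
o(14)+g(6): 20 → u
d(3)+d(3): 6 → g
w(22)+n(13): 35≡9 → j
y(24)+g(6): 30≡4 → e
g(6)+g(6): 12 → m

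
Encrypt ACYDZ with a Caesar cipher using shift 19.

A(0): 0+19=19 → T
C(2): 2+19=21 → V
Y(24): 24+19=43≡17 → R
D(3): 3+19=22 → W
Z(25): 25+19=44≡18 → S

TVRWS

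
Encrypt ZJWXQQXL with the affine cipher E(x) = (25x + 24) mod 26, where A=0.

Z(25): 25·25+24=649≡25 → Z
J(9): 25·9+24=249≡15 → P
W(22): 25·22+24=574≡2 → C
X(23): 25·23+24=599≡1 → B
Q(16): 25·16+24=424≡8 → I
Q(16): 25·16+24=424≡8 → I
X(23): 25·23+24=599≡1 → B
L(11): 25·11+24=299≡13 → N

ZPCBIIBN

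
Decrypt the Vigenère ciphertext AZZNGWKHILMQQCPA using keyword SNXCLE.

IMCLVSSULJBMYPSY

Repeat the key across the ciphertext: SNXCLESNXCLESNXC
A(0)−S(18): -18≡8 → I
Z(25)−N(13): 12 → M
Z(25)−X(23): 2 → C
N(13)−C(2): 11 → L
G(6)−L(11): -5≡21 → V
W(22)−E(4): 18 → S
K(10)−S(18): -8≡18 → S
H(7)−N(13): -6≡20 → U
I(8)−X(23): -15≡11 → L
L(11)−C(2): 9 → J
M(12)−L(11): 1 → B
Q(16)−E(4): 12 → M
Q(16)−S(18): -2≡24 → Y
C(2)−N(13): -11≡15 → P
P(15)−X(23): -8≡18 → S
A(0)−C(2): -2≡24 → Y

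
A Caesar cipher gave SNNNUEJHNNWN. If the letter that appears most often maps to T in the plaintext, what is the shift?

The most frequent ciphertext letter is N (appears 6 times).
N is position 13; T is position 19.
Shift = -6≡20.

20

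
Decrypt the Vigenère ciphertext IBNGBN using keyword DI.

FTKYYF

Repeat the key across the ciphertext: DIDIDI
I(8)−D(3): 5 → F
B(1)−I(8): -7≡19 → T
N(13)−D(3): 10 → K
G(6)−I(8): -2≡24 → Y
B(1)−D(3): -2≡24 → Y
N(13)−I(8): 5 → F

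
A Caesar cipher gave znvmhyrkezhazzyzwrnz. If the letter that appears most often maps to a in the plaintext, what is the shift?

25

The most frequent ciphertext letter is z (appears 6 times).
z is position 25; a is position 0.
Shift = 25.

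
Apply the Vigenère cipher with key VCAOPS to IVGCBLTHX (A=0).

Repeat the key across the message: VCAOPSVCA
I(8)+V(21): 29≡3 → D
V(21)+C(2): 23 → X
G(6)+A(0): 6 → G
C(2)+O(14): 16 → Q
B(1)+P(15): 16 → Q
L(11)+S(18): 29≡3 → D
T(19)+V(21): 40≡14 → O
H(7)+C(2): 9 → J
X(23)+A(0): 23 → X

DXGQQDOJX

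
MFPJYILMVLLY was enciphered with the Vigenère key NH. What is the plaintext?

ZYCCLBYFIEYR

Repeat the key across the ciphertext: NHNHNHNHNHNH
M(12)−N(13): -1≡25 → Z
F(5)−H(7): -2≡24 → Y
P(15)−N(13): 2 → C
J(9)−H(7): 2 → C
Y(24)−N(13): 11 → L
I(8)−H(7): 1 → B
L(11)−N(13): -2≡24 → Y
M(12)−H(7): 5 → F
V(21)−N(13): 8 → I
L(11)−H(7): 4 → E
L(11)−N(13): -2≡24 → Y
Y(24)−H(7): 17 → R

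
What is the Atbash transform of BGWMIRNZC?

B(1) → Y(24)
G(6) → T(19)
W(22) → D(3)
M(12) → N(13)
I(8) → R(17)
R(17) → I(8)
N(13) → M(12)
Z(25) → A(0)
C(2) → X(23)

YTDNRIMAX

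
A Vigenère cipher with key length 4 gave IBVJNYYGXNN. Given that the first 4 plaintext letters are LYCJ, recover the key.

Subtract each crib letter from the matching ciphertext letter (mod 26):
I(8)−L(11)=-3≡23 → X
B(1)−Y(24)=-23≡3 → D
V(21)−C(2)=19 → T
J(9)−J(9)=0 → A

XDTA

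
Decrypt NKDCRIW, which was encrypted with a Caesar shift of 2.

N(13): 13−2=11 → L
K(10): 10−2=8 → I
D(3): 3−2=1 → B
C(2): 2−2=0 → A
R(17): 17−2=15 → P
I(8): 8−2=6 → G
W(22): 22−2=20 → U

LIBAPGU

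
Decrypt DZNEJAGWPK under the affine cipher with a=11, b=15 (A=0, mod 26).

GIOZQBLDAJ

The inverse of 11 mod 26 is 19, since 11·19=209≡1. Apply D(y)=19·(y−15) mod 26:
D(3): 19·(3−15)=-228≡6 → G
Z(25): 19·(25−15)=190≡8 → I
N(13): 19·(13−15)=-38≡14 → O
E(4): 19·(4−15)=-209≡25 → Z
J(9): 19·(9−15)=-114≡16 → Q
A(0): 19·(0−15)=-285≡1 → B
G(6): 19·(6−15)=-171≡11 → L
W(22): 19·(22−15)=133≡3 → D
P(15): 19·(15−15)=0 → A
K(10): 19·(10−15)=-95≡9 → J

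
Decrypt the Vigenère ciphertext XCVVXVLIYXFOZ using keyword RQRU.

Repeat the key across the ciphertext: RQRURQRURQRUR
X(23)−R(17): 6 → G
C(2)−Q(16): -14≡12 → M
V(21)−R(17): 4 → E
V(21)−U(20): 1 → B
X(23)−R(17): 6 → G
V(21)−Q(16): 5 → F
L(11)−R(17): -6≡20 → U
I(8)−U(20): -12≡14 → O
Y(24)−R(17): 7 → H
X(23)−Q(16): 7 → H
F(5)−R(17): -12≡14 → O
O(14)−U(20): -6≡20 → U
Z(25)−R(17): 8 → I

GMEBGFUOHHOUI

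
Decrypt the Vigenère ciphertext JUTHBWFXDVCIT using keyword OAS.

VUBTBERXLHCQF

Repeat the key across the ciphertext: OASOASOASOASO
J(9)−O(14): -5≡21 → V
U(20)−A(0): 20 → U
T(19)−S(18): 1 → B
H(7)−O(14): -7≡19 → T
B(1)−A(0): 1 → B
W(22)−S(18): 4 → E
F(5)−O(14): -9≡17 → R
X(23)−A(0): 23 → X
D(3)−S(18): -15≡11 → L
V(21)−O(14): 7 → H
C(2)−A(0): 2 → C
I(8)−S(18): -10≡16 → Q
T(19)−O(14): 5 → F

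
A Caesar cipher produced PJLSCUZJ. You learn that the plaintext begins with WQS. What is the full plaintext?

From the crib: P(15)−W(22)=-7≡19, so the shift is 19.
Subtract 19 from each ciphertext letter:
P(15): 15−19=-4≡22 → W
J(9): 9−19=-10≡16 → Q
L(11): 11−19=-8≡18 → S
S(18): 18−19=-1≡25 → Z
C(2): 2−19=-17≡9 → J
U(20): 20−19=1 → B
Z(25): 25−19=6 → G
J(9): 9−19=-10≡16 → Q

WQSZJBGQ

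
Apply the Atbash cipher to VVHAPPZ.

V(21) → E(4)
V(21) → E(4)
H(7) → S(18)
A(0) → Z(25)
P(15) → K(10)
P(15) → K(10)
Z(25) → A(0)

EESZKKA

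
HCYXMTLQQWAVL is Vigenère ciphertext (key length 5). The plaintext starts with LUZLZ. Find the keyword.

WIZMN

Subtract each crib letter from the matching ciphertext letter (mod 26):
H(7)−L(11)=-4≡22 → W
C(2)−U(20)=-18≡8 → I
Y(24)−Z(25)=-1≡25 → Z
X(23)−L(11)=12 → M
M(12)−Z(25)=-13≡13 → N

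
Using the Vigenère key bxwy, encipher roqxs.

Repeat the key across the message: bxwyb
r(17)+b(1): 18 → s
o(14)+x(23): 37≡11 → l
q(16)+w(22): 38≡12 → m
x(23)+y(24): 47≡21 → v
s(18)+b(1): 19 → t

slmvt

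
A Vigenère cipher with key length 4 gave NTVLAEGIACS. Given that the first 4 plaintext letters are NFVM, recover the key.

AOAZ

Subtract each crib letter from the matching ciphertext letter (mod 26):
N(13)−N(13)=0 → A
T(19)−F(5)=14 → O
V(21)−V(21)=0 → A
L(11)−M(12)=-1≡25 → Z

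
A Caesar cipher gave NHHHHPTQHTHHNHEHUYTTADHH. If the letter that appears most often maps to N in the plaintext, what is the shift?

The most frequent ciphertext letter is H (appears 11 times).
H is position 7; N is position 13.
Shift = -6≡20.

20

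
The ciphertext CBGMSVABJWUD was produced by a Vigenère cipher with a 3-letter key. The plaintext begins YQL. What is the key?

Subtract each crib letter from the matching ciphertext letter (mod 26):
C(2)−Y(24)=-22≡4 → E
B(1)−Q(16)=-15≡11 → L
G(6)−L(11)=-5≡21 → V

ELV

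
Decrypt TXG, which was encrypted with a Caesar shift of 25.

UYH

T(19): 19−25=-6≡20 → U
X(23): 23−25=-2≡24 → Y
G(6): 6−25=-19≡7 → H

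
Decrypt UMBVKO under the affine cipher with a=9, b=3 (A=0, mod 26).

The inverse of 9 mod 26 is 3, since 9·3=27≡1. Apply D(y)=3·(y−3) mod 26:
U(20): 3·(20−3)=51≡25 → Z
M(12): 3·(12−3)=27≡1 → B
B(1): 3·(1−3)=-6≡20 → U
V(21): 3·(21−3)=54≡2 → C
K(10): 3·(10−3)=21 → V
O(14): 3·(14−3)=33≡7 → H

ZBUCVH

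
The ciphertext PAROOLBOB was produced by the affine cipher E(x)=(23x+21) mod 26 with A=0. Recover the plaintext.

The inverse of 23 mod 26 is 17, since 23·17=391≡1. Apply D(y)=17·(y−21) mod 26:
P(15): 17·(15−21)=-102≡2 → C
A(0): 17·(0−21)=-357≡7 → H
R(17): 17·(17−21)=-68≡10 → K
O(14): 17·(14−21)=-119≡11 → L
O(14): 17·(14−21)=-119≡11 → L
L(11): 17·(11−21)=-170≡12 → M
B(1): 17·(1−21)=-340≡24 → Y
O(14): 17·(14−21)=-119≡11 → L
B(1): 17·(1−21)=-340≡24 → Y

CHKLLMYLY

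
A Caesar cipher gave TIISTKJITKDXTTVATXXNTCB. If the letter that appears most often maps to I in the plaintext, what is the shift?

11

The most frequent ciphertext letter is T (appears 7 times).
T is position 19; I is position 8.
Shift = 11.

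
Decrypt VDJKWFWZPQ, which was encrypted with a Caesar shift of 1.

UCIJVEVYOP

V(21): 21−1=20 → U
D(3): 3−1=2 → C
J(9): 9−1=8 → I
K(10): 10−1=9 → J
W(22): 22−1=21 → V
F(5): 5−1=4 → E
W(22): 22−1=21 → V
Z(25): 25−1=24 → Y
P(15): 15−1=14 → O
Q(16): 16−1=15 → P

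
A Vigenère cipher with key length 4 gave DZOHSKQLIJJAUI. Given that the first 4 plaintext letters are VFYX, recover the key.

Subtract each crib letter from the matching ciphertext letter (mod 26):
D(3)−V(21)=-18≡8 → I
Z(25)−F(5)=20 → U
O(14)−Y(24)=-10≡16 → Q
H(7)−X(23)=-16≡10 → K

IUQK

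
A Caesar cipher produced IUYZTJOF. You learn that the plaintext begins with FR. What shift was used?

3

From the crib: I(8)−F(5)=3, so the shift is 3.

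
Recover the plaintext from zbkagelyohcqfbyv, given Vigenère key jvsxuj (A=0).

qgsdmvcdwkihwggy

Repeat the key across the ciphertext: jvsxujjvsxujjvsx
z(25)−j(9): 16 → q
b(1)−v(21): -20≡6 → g
k(10)−s(18): -8≡18 → s
a(0)−x(23): -23≡3 → d
g(6)−u(20): -14≡12 → m
e(4)−j(9): -5≡21 → v
l(11)−j(9): 2 → c
y(24)−v(21): 3 → d
o(14)−s(18): -4≡22 → w
h(7)−x(23): -16≡10 → k
c(2)−u(20): -18≡8 → i
q(16)−j(9): 7 → h
f(5)−j(9): -4≡22 → w
b(1)−v(21): -20≡6 → g
y(24)−s(18): 6 → g
v(21)−x(23): -2≡24 → y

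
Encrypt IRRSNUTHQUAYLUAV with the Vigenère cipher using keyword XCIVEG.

FTZNRAQJYPEEIWIQ

Repeat the key across the message: XCIVEGXCIVEGXCIV
I(8)+X(23): 31≡5 → F
R(17)+C(2): 19 → T
R(17)+I(8): 25 → Z
S(18)+V(21): 39≡13 → N
N(13)+E(4): 17 → R
U(20)+G(6): 26≡0 → A
T(19)+X(23): 42≡16 → Q
H(7)+C(2): 9 → J
Q(16)+I(8): 24 → Y
U(20)+V(21): 41≡15 → P
A(0)+E(4): 4 → E
Y(24)+G(6): 30≡4 → E
L(11)+X(23): 34≡8 → I
U(20)+C(2): 22 → W
A(0)+I(8): 8 → I
V(21)+V(21): 42≡16 → Q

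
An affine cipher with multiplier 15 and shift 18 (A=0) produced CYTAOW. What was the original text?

SQHEYC

The inverse of 15 mod 26 is 7, since 15·7=105≡1. Apply D(y)=7·(y−18) mod 26:
C(2): 7·(2−18)=-112≡18 → S
Y(24): 7·(24−18)=42≡16 → Q
T(19): 7·(19−18)=7 → H
A(0): 7·(0−18)=-126≡4 → E
O(14): 7·(14−18)=-28≡24 → Y
W(22): 7·(22−18)=28≡2 → C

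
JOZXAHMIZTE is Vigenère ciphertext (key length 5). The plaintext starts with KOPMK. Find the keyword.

Subtract each crib letter from the matching ciphertext letter (mod 26):
J(9)−K(10)=-1≡25 → Z
O(14)−O(14)=0 → A
Z(25)−P(15)=10 → K
X(23)−M(12)=11 → L
A(0)−K(10)=-10≡16 → Q

ZAKLQ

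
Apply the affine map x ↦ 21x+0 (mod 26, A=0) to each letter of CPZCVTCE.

C(2): 21·2+0=42≡16 → Q
P(15): 21·15+0=315≡3 → D
Z(25): 21·25+0=525≡5 → F
C(2): 21·2+0=42≡16 → Q
V(21): 21·21+0=441≡25 → Z
T(19): 21·19+0=399≡9 → J
C(2): 21·2+0=42≡16 → Q
E(4): 21·4+0=84≡6 → G

QDFQZJQG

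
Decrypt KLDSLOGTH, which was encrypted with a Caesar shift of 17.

K(10): 10−17=-7≡19 → T
L(11): 11−17=-6≡20 → U
D(3): 3−17=-14≡12 → M
S(18): 18−17=1 → B
L(11): 11−17=-6≡20 → U
O(14): 14−17=-3≡23 → X
G(6): 6−17=-11≡15 → P
T(19): 19−17=2 → C
H(7): 7−17=-10≡16 → Q

TUMBUXPCQ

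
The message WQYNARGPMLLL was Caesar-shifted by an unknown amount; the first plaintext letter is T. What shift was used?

3

From the crib: W(22)−T(19)=3, so the shift is 3.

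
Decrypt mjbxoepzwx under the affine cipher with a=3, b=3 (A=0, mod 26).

dciyvjeqpy

The inverse of 3 mod 26 is 9, since 3·9=27≡1. Apply D(y)=9·(y−3) mod 26:
m(12): 9·(12−3)=81≡3 → d
j(9): 9·(9−3)=54≡2 → c
b(1): 9·(1−3)=-18≡8 → i
x(23): 9·(23−3)=180≡24 → y
o(14): 9·(14−3)=99≡21 → v
e(4): 9·(4−3)=9 → j
p(15): 9·(15−3)=108≡4 → e
z(25): 9·(25−3)=198≡16 → q
w(22): 9·(22−3)=171≡15 → p
x(23): 9·(23−3)=180≡24 → y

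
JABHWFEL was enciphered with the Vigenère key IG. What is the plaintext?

BUTBOZWF

Repeat the key across the ciphertext: IGIGIGIG
J(9)−I(8): 1 → B
A(0)−G(6): -6≡20 → U
B(1)−I(8): -7≡19 → T
H(7)−G(6): 1 → B
W(22)−I(8): 14 → O
F(5)−G(6): -1≡25 → Z
E(4)−I(8): -4≡22 → W
L(11)−G(6): 5 → F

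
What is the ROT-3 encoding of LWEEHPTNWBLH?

OZHHKSWQZEOK

L(11): 11+3=14 → O
W(22): 22+3=25 → Z
E(4): 4+3=7 → H
E(4): 4+3=7 → H
H(7): 7+3=10 → K
P(15): 15+3=18 → S
T(19): 19+3=22 → W
N(13): 13+3=16 → Q
W(22): 22+3=25 → Z
B(1): 1+3=4 → E
L(11): 11+3=14 → O
H(7): 7+3=10 → K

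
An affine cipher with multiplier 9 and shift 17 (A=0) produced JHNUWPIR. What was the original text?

The inverse of 9 mod 26 is 3, since 9·3=27≡1. Apply D(y)=3·(y−17) mod 26:
J(9): 3·(9−17)=-24≡2 → C
H(7): 3·(7−17)=-30≡22 → W
N(13): 3·(13−17)=-12≡14 → O
U(20): 3·(20−17)=9 → J
W(22): 3·(22−17)=15 → P
P(15): 3·(15−17)=-6≡20 → U
I(8): 3·(8−17)=-27≡25 → Z
R(17): 3·(17−17)=0 → A

CWOJPUZA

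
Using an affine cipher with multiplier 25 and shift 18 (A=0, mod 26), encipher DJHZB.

D(3): 25·3+18=93≡15 → P
J(9): 25·9+18=243≡9 → J
H(7): 25·7+18=193≡11 → L
Z(25): 25·25+18=643≡19 → T
B(1): 25·1+18=43≡17 → R

PJLTR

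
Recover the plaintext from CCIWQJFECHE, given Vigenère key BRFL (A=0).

BLDLPSATBQZ

Repeat the key across the ciphertext: BRFLBRFLBRF
C(2)−B(1): 1 → B
C(2)−R(17): -15≡11 → L
I(8)−F(5): 3 → D
W(22)−L(11): 11 → L
Q(16)−B(1): 15 → P
J(9)−R(17): -8≡18 → S
F(5)−F(5): 0 → A
E(4)−L(11): -7≡19 → T
C(2)−B(1): 1 → B
H(7)−R(17): -10≡16 → Q
E(4)−F(5): -1≡25 → Z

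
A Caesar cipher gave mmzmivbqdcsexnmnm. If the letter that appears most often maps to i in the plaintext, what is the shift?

The most frequent ciphertext letter is m (appears 5 times).
m is position 12; i is position 8.
Shift = 4.

4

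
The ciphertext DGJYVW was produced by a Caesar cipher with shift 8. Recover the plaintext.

VYBQNO

D(3): 3−8=-5≡21 → V
G(6): 6−8=-2≡24 → Y
J(9): 9−8=1 → B
Y(24): 24−8=16 → Q
V(21): 21−8=13 → N
W(22): 22−8=14 → O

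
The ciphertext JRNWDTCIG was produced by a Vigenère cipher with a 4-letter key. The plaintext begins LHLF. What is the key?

Subtract each crib letter from the matching ciphertext letter (mod 26):
J(9)−L(11)=-2≡24 → Y
R(17)−H(7)=10 → K
N(13)−L(11)=2 → C
W(22)−F(5)=17 → R

YKCR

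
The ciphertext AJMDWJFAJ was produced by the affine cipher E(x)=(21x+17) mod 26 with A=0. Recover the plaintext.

The inverse of 21 mod 26 is 5, since 21·5=105≡1. Apply D(y)=5·(y−17) mod 26:
A(0): 5·(0−17)=-85≡19 → T
J(9): 5·(9−17)=-40≡12 → M
M(12): 5·(12−17)=-25≡1 → B
D(3): 5·(3−17)=-70≡8 → I
W(22): 5·(22−17)=25 → Z
J(9): 5·(9−17)=-40≡12 → M
F(5): 5·(5−17)=-60≡18 → S
A(0): 5·(0−17)=-85≡19 → T
J(9): 5·(9−17)=-40≡12 → M

TMBIZMSTM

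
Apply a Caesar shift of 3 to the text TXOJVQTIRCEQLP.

T(19): 19+3=22 → W
X(23): 23+3=26≡0 → A
O(14): 14+3=17 → R
J(9): 9+3=12 → M
V(21): 21+3=24 → Y
Q(16): 16+3=19 → T
T(19): 19+3=22 → W
I(8): 8+3=11 → L
R(17): 17+3=20 → U
C(2): 2+3=5 → F
E(4): 4+3=7 → H
Q(16): 16+3=19 → T
L(11): 11+3=14 → O
P(15): 15+3=18 → S

WARMYTWLUFHTOS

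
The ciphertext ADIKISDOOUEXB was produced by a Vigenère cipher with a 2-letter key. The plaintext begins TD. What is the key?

HA

Subtract each crib letter from the matching ciphertext letter (mod 26):
A(0)−T(19)=-19≡7 → H
D(3)−D(3)=0 → A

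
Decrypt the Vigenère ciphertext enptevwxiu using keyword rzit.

nohanwoerv

Repeat the key across the ciphertext: rzitrzitrz
e(4)−r(17): -13≡13 → n
n(13)−z(25): -12≡14 → o
p(15)−i(8): 7 → h
t(19)−t(19): 0 → a
e(4)−r(17): -13≡13 → n
v(21)−z(25): -4≡22 → w
w(22)−i(8): 14 → o
x(23)−t(19): 4 → e
i(8)−r(17): -9≡17 → r
u(20)−z(25): -5≡21 → v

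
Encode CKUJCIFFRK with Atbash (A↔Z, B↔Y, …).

XPFQXRUUIP

C(2) → X(23)
K(10) → P(15)
U(20) → F(5)
J(9) → Q(16)
C(2) → X(23)
I(8) → R(17)
F(5) → U(20)
F(5) → U(20)
R(17) → I(8)
K(10) → P(15)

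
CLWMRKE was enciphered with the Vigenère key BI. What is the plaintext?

Repeat the key across the ciphertext: BIBIBIB
C(2)−B(1): 1 → B
L(11)−I(8): 3 → D
W(22)−B(1): 21 → V
M(12)−I(8): 4 → E
R(17)−B(1): 16 → Q
K(10)−I(8): 2 → C
E(4)−B(1): 3 → D

BDVEQCD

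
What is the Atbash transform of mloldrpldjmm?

m(12) → n(13)
l(11) → o(14)
o(14) → l(11)
l(11) → o(14)
d(3) → w(22)
r(17) → i(8)
p(15) → k(10)
l(11) → o(14)
d(3) → w(22)
j(9) → q(16)
m(12) → n(13)
m(12) → n(13)

nolowikowqnn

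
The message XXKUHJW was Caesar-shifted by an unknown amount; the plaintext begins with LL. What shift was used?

12

From the crib: X(23)−L(11)=12, so the shift is 12.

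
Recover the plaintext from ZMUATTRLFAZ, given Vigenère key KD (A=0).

PJKXJQHIVXP

Repeat the key across the ciphertext: KDKDKDKDKDK
Z(25)−K(10): 15 → P
M(12)−D(3): 9 → J
U(20)−K(10): 10 → K
A(0)−D(3): -3≡23 → X
T(19)−K(10): 9 → J
T(19)−D(3): 16 → Q
R(17)−K(10): 7 → H
L(11)−D(3): 8 → I
F(5)−K(10): -5≡21 → V
A(0)−D(3): -3≡23 → X
Z(25)−K(10): 15 → P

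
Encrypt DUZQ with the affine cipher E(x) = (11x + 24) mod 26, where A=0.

FKNS

D(3): 11·3+24=57≡5 → F
U(20): 11·20+24=244≡10 → K
Z(25): 11·25+24=299≡13 → N
Q(16): 11·16+24=200≡18 → S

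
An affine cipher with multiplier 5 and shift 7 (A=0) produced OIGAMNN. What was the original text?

RVFJBWW

The inverse of 5 mod 26 is 21, since 5·21=105≡1. Apply D(y)=21·(y−7) mod 26:
O(14): 21·(14−7)=147≡17 → R
I(8): 21·(8−7)=21 → V
G(6): 21·(6−7)=-21≡5 → F
A(0): 21·(0−7)=-147≡9 → J
M(12): 21·(12−7)=105≡1 → B
N(13): 21·(13−7)=126≡22 → W
N(13): 21·(13−7)=126≡22 → W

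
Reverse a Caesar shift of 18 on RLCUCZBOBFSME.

R(17): 17−18=-1≡25 → Z
L(11): 11−18=-7≡19 → T
C(2): 2−18=-16≡10 → K
U(20): 20−18=2 → C
C(2): 2−18=-16≡10 → K
Z(25): 25−18=7 → H
B(1): 1−18=-17≡9 → J
O(14): 14−18=-4≡22 → W
B(1): 1−18=-17≡9 → J
F(5): 5−18=-13≡13 → N
S(18): 18−18=0 → A
M(12): 12−18=-6≡20 → U
E(4): 4−18=-14≡12 → M

ZTKCKHJWJNAUM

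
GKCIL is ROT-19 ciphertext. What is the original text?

NRJPS

G(6): 6−19=-13≡13 → N
K(10): 10−19=-9≡17 → R
C(2): 2−19=-17≡9 → J
I(8): 8−19=-11≡15 → P
L(11): 11−19=-8≡18 → S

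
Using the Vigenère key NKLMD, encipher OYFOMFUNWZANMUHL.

BIQAPSEYICNXXGKY

Repeat the key across the message: NKLMDNKLMDNKLMDN
O(14)+N(13): 27≡1 → B
Y(24)+K(10): 34≡8 → I
F(5)+L(11): 16 → Q
O(14)+M(12): 26≡0 → A
M(12)+D(3): 15 → P
F(5)+N(13): 18 → S
U(20)+K(10): 30≡4 → E
N(13)+L(11): 24 → Y
W(22)+M(12): 34≡8 → I
Z(25)+D(3): 28≡2 → C
A(0)+N(13): 13 → N
N(13)+K(10): 23 → X
M(12)+L(11): 23 → X
U(20)+M(12): 32≡6 → G
H(7)+D(3): 10 → K
L(11)+N(13): 24 → Y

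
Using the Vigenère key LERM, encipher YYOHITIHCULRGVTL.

JCFTTXZTNYCDRZKX

Repeat the key across the message: LERMLERMLERMLERM
Y(24)+L(11): 35≡9 → J
Y(24)+E(4): 28≡2 → C
O(14)+R(17): 31≡5 → F
H(7)+M(12): 19 → T
I(8)+L(11): 19 → T
T(19)+E(4): 23 → X
I(8)+R(17): 25 → Z
H(7)+M(12): 19 → T
C(2)+L(11): 13 → N
U(20)+E(4): 24 → Y
L(11)+R(17): 28≡2 → C
R(17)+M(12): 29≡3 → D
G(6)+L(11): 17 → R
V(21)+E(4): 25 → Z
T(19)+R(17): 36≡10 → K
L(11)+M(12): 23 → X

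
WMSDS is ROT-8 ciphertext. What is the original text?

OEKVK

W(22): 22−8=14 → O
M(12): 12−8=4 → E
S(18): 18−8=10 → K
D(3): 3−8=-5≡21 → V
S(18): 18−8=10 → K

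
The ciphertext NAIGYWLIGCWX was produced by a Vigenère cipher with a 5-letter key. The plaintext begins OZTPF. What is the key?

Subtract each crib letter from the matching ciphertext letter (mod 26):
N(13)−O(14)=-1≡25 → Z
A(0)−Z(25)=-25≡1 → B
I(8)−T(19)=-11≡15 → P
G(6)−P(15)=-9≡17 → R
Y(24)−F(5)=19 → T

ZBPRT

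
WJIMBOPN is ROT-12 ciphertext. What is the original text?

W(22): 22−12=10 → K
J(9): 9−12=-3≡23 → X
I(8): 8−12=-4≡22 → W
M(12): 12−12=0 → A
B(1): 1−12=-11≡15 → P
O(14): 14−12=2 → C
P(15): 15−12=3 → D
N(13): 13−12=1 → B

KXWAPCDB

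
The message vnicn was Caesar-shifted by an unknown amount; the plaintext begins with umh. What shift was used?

From the crib: v(21)−u(20)=1, so the shift is 1.

1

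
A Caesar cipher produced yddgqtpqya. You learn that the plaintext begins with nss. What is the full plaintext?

nssvfiefnp

From the crib: y(24)−n(13)=11, so the shift is 11.
Subtract 11 from each ciphertext letter:
y(24): 24−11=13 → n
d(3): 3−11=-8≡18 → s
d(3): 3−11=-8≡18 → s
g(6): 6−11=-5≡21 → v
q(16): 16−11=5 → f
t(19): 19−11=8 → i
p(15): 15−11=4 → e
q(16): 16−11=5 → f
y(24): 24−11=13 → n
a(0): 0−11=-11≡15 → p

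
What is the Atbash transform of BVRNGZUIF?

YEIMTAFRU

B(1) → Y(24)
V(21) → E(4)
R(17) → I(8)
N(13) → M(12)
G(6) → T(19)
Z(25) → A(0)
U(20) → F(5)
I(8) → R(17)
F(5) → U(20)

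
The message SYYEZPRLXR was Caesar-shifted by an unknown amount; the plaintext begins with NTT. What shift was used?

From the crib: S(18)−N(13)=5, so the shift is 5.

5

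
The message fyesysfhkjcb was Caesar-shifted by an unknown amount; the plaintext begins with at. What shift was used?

From the crib: f(5)−a(0)=5, so the shift is 5.

5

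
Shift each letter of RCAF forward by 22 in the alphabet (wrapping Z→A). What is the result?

R(17): 17+22=39≡13 → N
C(2): 2+22=24 → Y
A(0): 0+22=22 → W
F(5): 5+22=27≡1 → B

NYWB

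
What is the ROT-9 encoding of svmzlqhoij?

s(18): 18+9=27≡1 → b
v(21): 21+9=30≡4 → e
m(12): 12+9=21 → v
z(25): 25+9=34≡8 → i
l(11): 11+9=20 → u
q(16): 16+9=25 → z
h(7): 7+9=16 → q
o(14): 14+9=23 → x
i(8): 8+9=17 → r
j(9): 9+9=18 → s

beviuzqxrs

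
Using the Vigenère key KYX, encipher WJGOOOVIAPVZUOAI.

Repeat the key across the message: KYXKYXKYXKYXKYXK
W(22)+K(10): 32≡6 → G
J(9)+Y(24): 33≡7 → H
G(6)+X(23): 29≡3 → D
O(14)+K(10): 24 → Y
O(14)+Y(24): 38≡12 → M
O(14)+X(23): 37≡11 → L
V(21)+K(10): 31≡5 → F
I(8)+Y(24): 32≡6 → G
A(0)+X(23): 23 → X
P(15)+K(10): 25 → Z
V(21)+Y(24): 45≡19 → T
Z(25)+X(23): 48≡22 → W
U(20)+K(10): 30≡4 → E
O(14)+Y(24): 38≡12 → M
A(0)+X(23): 23 → X
I(8)+K(10): 18 → S

GHDYMLFGXZTWEMXS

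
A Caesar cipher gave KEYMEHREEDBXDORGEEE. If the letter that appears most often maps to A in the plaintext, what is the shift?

The most frequent ciphertext letter is E (appears 7 times).
E is position 4; A is position 0.
Shift = 4.

4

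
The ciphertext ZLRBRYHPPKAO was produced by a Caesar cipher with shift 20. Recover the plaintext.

Z(25): 25−20=5 → F
L(11): 11−20=-9≡17 → R
R(17): 17−20=-3≡23 → X
B(1): 1−20=-19≡7 → H
R(17): 17−20=-3≡23 → X
Y(24): 24−20=4 → E
H(7): 7−20=-13≡13 → N
P(15): 15−20=-5≡21 → V
P(15): 15−20=-5≡21 → V
K(10): 10−20=-10≡16 → Q
A(0): 0−20=-20≡6 → G
O(14): 14−20=-6≡20 → U

FRXHXENVVQGU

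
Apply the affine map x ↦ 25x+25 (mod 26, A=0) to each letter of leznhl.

ovamso

l(11): 25·11+25=300≡14 → o
e(4): 25·4+25=125≡21 → v
z(25): 25·25+25=650≡0 → a
n(13): 25·13+25=350≡12 → m
h(7): 25·7+25=200≡18 → s
l(11): 25·11+25=300≡14 → o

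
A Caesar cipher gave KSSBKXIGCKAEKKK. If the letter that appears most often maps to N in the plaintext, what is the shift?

The most frequent ciphertext letter is K (appears 6 times).
K is position 10; N is position 13.
Shift = -3≡23.

23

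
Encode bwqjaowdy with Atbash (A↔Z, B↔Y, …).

ydjqzldwb

b(1) → y(24)
w(22) → d(3)
q(16) → j(9)
j(9) → q(16)
a(0) → z(25)
o(14) → l(11)
w(22) → d(3)
d(3) → w(22)
y(24) → b(1)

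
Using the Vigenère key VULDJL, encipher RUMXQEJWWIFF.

MOXAZPEQHLOQ

Repeat the key across the message: VULDJLVULDJL
R(17)+V(21): 38≡12 → M
U(20)+U(20): 40≡14 → O
M(12)+L(11): 23 → X
X(23)+D(3): 26≡0 → A
Q(16)+J(9): 25 → Z
E(4)+L(11): 15 → P
J(9)+V(21): 30≡4 → E
W(22)+U(20): 42≡16 → Q
W(22)+L(11): 33≡7 → H
I(8)+D(3): 11 → L
F(5)+J(9): 14 → O
F(5)+L(11): 16 → Q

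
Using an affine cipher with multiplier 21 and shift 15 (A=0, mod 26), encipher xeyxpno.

evzescx

x(23): 21·23+15=498≡4 → e
e(4): 21·4+15=99≡21 → v
y(24): 21·24+15=519≡25 → z
x(23): 21·23+15=498≡4 → e
p(15): 21·15+15=330≡18 → s
n(13): 21·13+15=288≡2 → c
o(14): 21·14+15=309≡23 → x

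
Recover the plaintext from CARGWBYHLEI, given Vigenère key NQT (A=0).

PKYTGILRSRS

Repeat the key across the ciphertext: NQTNQTNQTNQ
C(2)−N(13): -11≡15 → P
A(0)−Q(16): -16≡10 → K
R(17)−T(19): -2≡24 → Y
G(6)−N(13): -7≡19 → T
W(22)−Q(16): 6 → G
B(1)−T(19): -18≡8 → I
Y(24)−N(13): 11 → L
H(7)−Q(16): -9≡17 → R
L(11)−T(19): -8≡18 → S
E(4)−N(13): -9≡17 → R
I(8)−Q(16): -8≡18 → S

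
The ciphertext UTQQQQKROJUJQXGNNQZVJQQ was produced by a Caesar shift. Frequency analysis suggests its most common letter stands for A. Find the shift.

The most frequent ciphertext letter is Q (appears 8 times).
Q is position 16; A is position 0.
Shift = 16.

16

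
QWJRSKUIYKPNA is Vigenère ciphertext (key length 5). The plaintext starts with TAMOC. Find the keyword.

Subtract each crib letter from the matching ciphertext letter (mod 26):
Q(16)−T(19)=-3≡23 → X
W(22)−A(0)=22 → W
J(9)−M(12)=-3≡23 → X
R(17)−O(14)=3 → D
S(18)−C(2)=16 → Q

XWXDQ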